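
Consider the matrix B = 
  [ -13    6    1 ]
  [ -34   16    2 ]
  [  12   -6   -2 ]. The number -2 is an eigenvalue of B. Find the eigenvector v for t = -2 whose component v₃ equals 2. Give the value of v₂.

B + 2I = [[-11, 6, 1], [-34, 18, 2], [12, -6, 0]].
Solving (B + 2I)v = 0 gives the eigenspace spanned by (-2, -4, 2).
With v₃ = 2, v = (-2, -4, 2), so v₂ = -4.

-4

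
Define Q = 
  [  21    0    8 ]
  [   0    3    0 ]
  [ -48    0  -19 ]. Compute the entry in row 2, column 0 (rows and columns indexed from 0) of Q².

-96

Characteristic polynomial: λ^3 - 5λ^2 - 9λ + 45 = (λ - 5)(λ - 3)(λ + 3), so the eigenvalues are -3, 3, 5.
λ=5: eigenvector (1, 0, -2).
λ=3: eigenvector (0, 1, 0).
λ=-3: eigenvector (-1, 0, 3).
P = [[1, 0, -1], [0, 1, 0], [-2, 0, 3]], D = diag(5, 3, -3), P⁻¹ = [[3, 0, 1], [0, 1, 0], [2, 0, 1]].
Q² = P·diag(25, 9, 9)·P⁻¹ = [[57, 0, 16], [0, 9, 0], [-96, 0, -23]].
The requested entry is -96.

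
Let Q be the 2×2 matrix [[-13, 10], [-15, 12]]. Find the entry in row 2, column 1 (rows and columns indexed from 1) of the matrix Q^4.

195

Characteristic polynomial: r^2 + r - 6 = (r - 2)(r + 3), so the eigenvalues are -3, 2.
r=-3: eigenvector (1, 1).
r=2: eigenvector (-2, -3).
P = [[1, -2], [1, -3]], D = diag(-3, 2), P⁻¹ = [[3, -2], [1, -1]].
Q⁴ = P·diag(81, 16)·P⁻¹ = [[211, -130], [195, -114]].
The requested entry is 195.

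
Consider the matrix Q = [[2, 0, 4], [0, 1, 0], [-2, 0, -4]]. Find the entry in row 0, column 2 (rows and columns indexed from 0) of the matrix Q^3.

16

Characteristic polynomial: r^3 + r^2 - 2r = r(r - 1)(r + 2), so the eigenvalues are -2, 0, 1.
r=1: eigenvector (0, 1, 0).
r=0: eigenvector (2, 0, -1).
r=-2: eigenvector (-1, 0, 1).
P = [[0, 2, -1], [1, 0, 0], [0, -1, 1]], D = diag(1, 0, -2), P⁻¹ = [[0, 1, 0], [1, 0, 1], [1, 0, 2]].
Q³ = P·diag(1, 0, -8)·P⁻¹ = [[8, 0, 16], [0, 1, 0], [-8, 0, -16]].
The requested entry is 16.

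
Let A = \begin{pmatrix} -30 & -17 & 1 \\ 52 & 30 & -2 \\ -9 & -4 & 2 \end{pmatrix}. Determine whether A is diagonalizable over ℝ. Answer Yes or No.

No

Characteristic polynomial: p(r) = r^3 - 2r^2 - 15r + 36 = (r - 3)^2(r + 4).
r = 3 has algebraic multiplicity 2; rank(A − 3I) = 2, so geometric multiplicity = 1.
Geometric multiplicity < algebraic multiplicity, so A is not diagonalizable.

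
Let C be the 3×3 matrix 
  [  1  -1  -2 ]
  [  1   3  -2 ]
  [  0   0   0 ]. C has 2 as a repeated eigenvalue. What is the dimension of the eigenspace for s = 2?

C − 2I = [[-1, -1, -2], [1, 1, -2], [0, 0, -2]].
This matrix has rank 2, so its null space has dimension 3 − 2 = 1.

1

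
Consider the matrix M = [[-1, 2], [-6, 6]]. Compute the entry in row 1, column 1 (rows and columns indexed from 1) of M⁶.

Characteristic polynomial: r^2 - 5r + 6 = (r - 3)(r - 2), so the eigenvalues are 2, 3.
r=3: eigenvector (-1, -2).
r=2: eigenvector (2, 3).
P = [[-1, 2], [-2, 3]], D = diag(3, 2), P⁻¹ = [[3, -2], [2, -1]].
M⁶ = P·diag(729, 64)·P⁻¹ = [[-1931, 1330], [-3990, 2724]].
The requested entry is -1931.

-1931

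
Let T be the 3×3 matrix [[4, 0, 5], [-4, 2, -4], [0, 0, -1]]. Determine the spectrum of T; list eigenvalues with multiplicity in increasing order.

Characteristic polynomial: p(μ) = μ^3 - 5μ^2 + 2μ + 8 = (μ - 4)(μ - 2)(μ + 1).
Roots (with multiplicity): -1, 2, 4.

-1, 2, 4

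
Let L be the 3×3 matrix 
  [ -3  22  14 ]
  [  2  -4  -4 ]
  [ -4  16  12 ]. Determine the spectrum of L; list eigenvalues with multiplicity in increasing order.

0, 1, 4

Characteristic polynomial: p(s) = s^3 - 5s^2 + 4s = s(s - 4)(s - 1).
Roots (with multiplicity): 0, 1, 4.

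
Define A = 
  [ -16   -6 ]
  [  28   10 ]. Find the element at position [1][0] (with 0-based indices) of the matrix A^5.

Characteristic polynomial: μ^2 + 6μ + 8 = (μ + 2)(μ + 4), so the eigenvalues are -4, -2.
μ=-4: eigenvector (1, -2).
μ=-2: eigenvector (-3, 7).
P = [[1, -3], [-2, 7]], D = diag(-4, -2), P⁻¹ = [[7, 3], [2, 1]].
A⁵ = P·diag(-1024, -32)·P⁻¹ = [[-6976, -2976], [13888, 5920]].
The requested entry is 13888.

13888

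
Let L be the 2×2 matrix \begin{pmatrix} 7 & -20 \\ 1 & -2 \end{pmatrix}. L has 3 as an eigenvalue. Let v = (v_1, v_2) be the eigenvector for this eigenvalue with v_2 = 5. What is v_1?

25

L − 3I = [[4, -20], [1, -5]].
Solving (L − 3I)v = 0 gives the eigenspace spanned by (25, 5).
With v_2 = 5, v = (25, 5), so v_1 = 25.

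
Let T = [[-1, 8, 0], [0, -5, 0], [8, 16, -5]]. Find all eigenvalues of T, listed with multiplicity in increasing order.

Characteristic polynomial: p(r) = r^3 + 11r^2 + 35r + 25 = (r + 1)(r + 5)^2.
Roots (with multiplicity): -5, -5, -1.

-5, -5, -1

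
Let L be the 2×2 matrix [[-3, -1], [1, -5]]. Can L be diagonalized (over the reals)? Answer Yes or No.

Characteristic polynomial: p(r) = r^2 + 8r + 16 = (r + 4)^2.
r = -4 has algebraic multiplicity 2; rank(L + 4I) = 1, so geometric multiplicity = 1.
Geometric multiplicity < algebraic multiplicity, so L is not diagonalizable.

No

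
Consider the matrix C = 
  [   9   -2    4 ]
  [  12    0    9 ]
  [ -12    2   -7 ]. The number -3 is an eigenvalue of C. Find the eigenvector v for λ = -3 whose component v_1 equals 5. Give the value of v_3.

-10

C + 3I = [[12, -2, 4], [12, 3, 9], [-12, 2, -4]].
Solving (C + 3I)v = 0 gives the eigenspace spanned by (5, 10, -10).
With v_1 = 5, v = (5, 10, -10), so v_3 = -10.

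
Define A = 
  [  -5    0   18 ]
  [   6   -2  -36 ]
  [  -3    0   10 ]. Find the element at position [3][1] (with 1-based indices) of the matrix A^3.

-63

Characteristic polynomial: s^3 - 3s^2 - 6s + 8 = (s - 4)(s - 1)(s + 2), so the eigenvalues are -2, 1, 4.
s=1: eigenvector (3, -6, 1).
s=-2: eigenvector (0, 1, 0).
s=4: eigenvector (2, -4, 1).
P = [[3, 0, 2], [-6, 1, -4], [1, 0, 1]], D = diag(1, -2, 4), P⁻¹ = [[1, 0, -2], [2, 1, 0], [-1, 0, 3]].
A³ = P·diag(1, -8, 64)·P⁻¹ = [[-125, 0, 378], [234, -8, -756], [-63, 0, 190]].
The requested entry is -63.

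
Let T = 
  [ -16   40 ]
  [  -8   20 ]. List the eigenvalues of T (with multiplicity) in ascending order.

Characteristic polynomial: p(s) = s^2 - 4s = s(s - 4).
Roots (with multiplicity): 0, 4.

0, 4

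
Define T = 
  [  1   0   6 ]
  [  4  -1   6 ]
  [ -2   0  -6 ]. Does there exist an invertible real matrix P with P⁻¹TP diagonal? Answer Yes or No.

Characteristic polynomial: p(r) = r^3 + 6r^2 + 11r + 6 = (r + 1)(r + 2)(r + 3).
All 3 eigenvalues are distinct, so T is diagonalizable.

Yes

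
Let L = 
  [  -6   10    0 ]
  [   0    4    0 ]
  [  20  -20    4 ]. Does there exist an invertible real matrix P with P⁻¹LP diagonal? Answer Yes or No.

Yes

Characteristic polynomial: p(t) = t^3 - 2t^2 - 32t + 96 = (t - 4)^2(t + 6).
t = 4 has algebraic multiplicity 2; rank(L − 4I) = 1, so geometric multiplicity = 2.
Every eigenvalue has geometric = algebraic multiplicity, so L is diagonalizable.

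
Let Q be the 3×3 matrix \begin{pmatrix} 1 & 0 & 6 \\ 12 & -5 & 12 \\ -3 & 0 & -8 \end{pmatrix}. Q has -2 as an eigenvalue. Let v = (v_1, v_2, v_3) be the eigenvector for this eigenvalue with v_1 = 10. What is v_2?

20

Q + 2I = [[3, 0, 6], [12, -3, 12], [-3, 0, -6]].
Solving (Q + 2I)v = 0 gives the eigenspace spanned by (10, 20, -5).
With v_1 = 10, v = (10, 20, -5), so v_2 = 20.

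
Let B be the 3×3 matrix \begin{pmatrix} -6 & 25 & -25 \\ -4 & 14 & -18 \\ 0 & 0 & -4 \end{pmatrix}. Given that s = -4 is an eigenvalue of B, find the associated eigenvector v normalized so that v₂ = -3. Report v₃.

B + 4I = [[-2, 25, -25], [-4, 18, -18], [0, 0, 0]].
Solving (B + 4I)v = 0 gives the eigenspace spanned by (0, -3, -3).
With v₂ = -3, v = (0, -3, -3), so v₃ = -3.

-3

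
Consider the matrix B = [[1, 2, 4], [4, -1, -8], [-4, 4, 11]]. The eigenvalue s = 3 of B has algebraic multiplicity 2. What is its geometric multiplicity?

2

B − 3I = [[-2, 2, 4], [4, -4, -8], [-4, 4, 8]].
This matrix has rank 1, so its null space has dimension 3 − 1 = 2.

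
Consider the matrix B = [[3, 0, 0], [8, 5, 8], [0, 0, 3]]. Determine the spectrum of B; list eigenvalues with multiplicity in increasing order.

3, 3, 5

Characteristic polynomial: p(s) = s^3 - 11s^2 + 39s - 45 = (s - 5)(s - 3)^2.
Roots (with multiplicity): 3, 3, 5.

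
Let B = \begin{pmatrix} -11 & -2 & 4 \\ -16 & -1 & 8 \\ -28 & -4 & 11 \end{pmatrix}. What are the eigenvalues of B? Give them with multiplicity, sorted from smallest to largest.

Characteristic polynomial: p(λ) = λ^3 + λ^2 - 9λ - 9 = (λ - 3)(λ + 1)(λ + 3).
Roots (with multiplicity): -3, -1, 3.

-3, -1, 3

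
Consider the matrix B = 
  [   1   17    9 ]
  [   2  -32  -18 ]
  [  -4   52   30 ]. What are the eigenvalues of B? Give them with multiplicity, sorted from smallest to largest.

Characteristic polynomial: p(r) = r^3 + r^2 - 24r + 36 = (r - 3)(r - 2)(r + 6).
Roots (with multiplicity): -6, 2, 3.

-6, 2, 3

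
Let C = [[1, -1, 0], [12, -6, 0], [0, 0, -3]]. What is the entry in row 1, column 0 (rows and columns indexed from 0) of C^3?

Characteristic polynomial: λ^3 + 8λ^2 + 21λ + 18 = (λ + 2)(λ + 3)^2, so the eigenvalues are -3, -3, -2.
λ=-2: eigenvector (1, 3, 0).
λ=-3: eigenvector (0, 0, 1).
λ=-3: eigenvector (1, 4, -1).
P = [[1, 0, 1], [3, 0, 4], [0, 1, -1]], D = diag(-2, -3, -3), P⁻¹ = [[4, -1, 0], [-3, 1, 1], [-3, 1, 0]].
C³ = P·diag(-8, -27, -27)·P⁻¹ = [[49, -19, 0], [228, -84, 0], [0, 0, -27]].
The requested entry is 228.

228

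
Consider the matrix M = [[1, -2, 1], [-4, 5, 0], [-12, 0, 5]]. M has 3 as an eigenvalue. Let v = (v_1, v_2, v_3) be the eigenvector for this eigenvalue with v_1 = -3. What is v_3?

-18

M − 3I = [[-2, -2, 1], [-4, 2, 0], [-12, 0, 2]].
Solving (M − 3I)v = 0 gives the eigenspace spanned by (-3, -6, -18).
With v_1 = -3, v = (-3, -6, -18), so v_3 = -18.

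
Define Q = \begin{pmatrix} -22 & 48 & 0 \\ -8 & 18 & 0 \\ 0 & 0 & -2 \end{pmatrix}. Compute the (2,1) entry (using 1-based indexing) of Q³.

Characteristic polynomial: μ^3 + 6μ^2 - 4μ - 24 = (μ - 2)(μ + 2)(μ + 6), so the eigenvalues are -6, -2, 2.
μ=2: eigenvector (-2, -1, 0).
μ=-6: eigenvector (3, 1, 0).
μ=-2: eigenvector (0, 0, 1).
P = [[-2, 3, 0], [-1, 1, 0], [0, 0, 1]], D = diag(2, -6, -2), P⁻¹ = [[1, -3, 0], [1, -2, 0], [0, 0, 1]].
Q³ = P·diag(8, -216, -8)·P⁻¹ = [[-664, 1344, 0], [-224, 456, 0], [0, 0, -8]].
The requested entry is -224.

-224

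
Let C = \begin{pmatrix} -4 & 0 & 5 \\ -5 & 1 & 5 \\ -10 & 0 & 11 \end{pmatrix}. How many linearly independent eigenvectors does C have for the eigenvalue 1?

2

C − 1I = [[-5, 0, 5], [-5, 0, 5], [-10, 0, 10]].
This matrix has rank 1, so its null space has dimension 3 − 1 = 2.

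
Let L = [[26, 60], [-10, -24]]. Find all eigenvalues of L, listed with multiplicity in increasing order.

-4, 6

Characteristic polynomial: p(t) = t^2 - 2t - 24 = (t - 6)(t + 4).
Roots (with multiplicity): -4, 6.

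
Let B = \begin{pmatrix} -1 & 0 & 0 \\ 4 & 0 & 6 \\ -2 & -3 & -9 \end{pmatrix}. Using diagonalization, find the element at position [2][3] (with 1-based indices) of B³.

Characteristic polynomial: μ^3 + 10μ^2 + 27μ + 18 = (μ + 1)(μ + 3)(μ + 6), so the eigenvalues are -6, -3, -1.
μ=-1: eigenvector (1, 2, -1).
μ=-6: eigenvector (0, 1, -1).
μ=-3: eigenvector (0, 2, -1).
P = [[1, 0, 0], [2, 1, 2], [-1, -1, -1]], D = diag(-1, -6, -3), P⁻¹ = [[1, 0, 0], [0, -1, -2], [-1, 1, 1]].
B³ = P·diag(-1, -216, -27)·P⁻¹ = [[-1, 0, 0], [52, 162, 378], [-26, -189, -405]].
The requested entry is 378.

378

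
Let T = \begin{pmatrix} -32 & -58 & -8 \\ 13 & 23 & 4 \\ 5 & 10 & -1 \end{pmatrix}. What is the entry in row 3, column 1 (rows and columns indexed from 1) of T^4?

Characteristic polynomial: r^3 + 10r^2 + 27r + 18 = (r + 1)(r + 3)(r + 6), so the eigenvalues are -6, -3, -1.
r=-6: eigenvector (7, -3, -1).
r=-3: eigenvector (-2, 1, 0).
r=-1: eigenvector (-4, 2, 1).
P = [[7, -2, -4], [-3, 1, 2], [-1, 0, 1]], D = diag(-6, -3, -1), P⁻¹ = [[1, 2, 0], [1, 3, -2], [1, 2, 1]].
T⁴ = P·diag(1296, 81, 1)·P⁻¹ = [[8906, 17650, 320], [-3805, -7529, -160], [-1295, -2590, 1]].
The requested entry is -1295.

-1295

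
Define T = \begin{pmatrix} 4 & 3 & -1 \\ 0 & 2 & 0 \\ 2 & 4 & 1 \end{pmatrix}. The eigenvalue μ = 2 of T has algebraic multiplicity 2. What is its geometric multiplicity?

T − 2I = [[2, 3, -1], [0, 0, 0], [2, 4, -1]].
This matrix has rank 2, so its null space has dimension 3 − 2 = 1.

1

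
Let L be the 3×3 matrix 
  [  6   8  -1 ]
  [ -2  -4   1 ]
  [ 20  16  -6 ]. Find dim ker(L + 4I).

1

L + 4I = [[10, 8, -1], [-2, 0, 1], [20, 16, -2]].
This matrix has rank 2, so its null space has dimension 3 − 2 = 1.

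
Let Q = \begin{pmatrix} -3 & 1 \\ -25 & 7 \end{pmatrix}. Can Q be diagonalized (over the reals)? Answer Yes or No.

Characteristic polynomial: p(r) = r^2 - 4r + 4 = (r - 2)^2.
r = 2 has algebraic multiplicity 2; rank(Q − 2I) = 1, so geometric multiplicity = 1.
Geometric multiplicity < algebraic multiplicity, so Q is not diagonalizable.

No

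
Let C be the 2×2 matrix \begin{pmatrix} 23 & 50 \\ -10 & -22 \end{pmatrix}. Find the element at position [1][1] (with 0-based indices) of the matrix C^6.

-2596

Characteristic polynomial: s^2 - s - 6 = (s - 3)(s + 2), so the eigenvalues are -2, 3.
s=-2: eigenvector (-2, 1).
s=3: eigenvector (5, -2).
P = [[-2, 5], [1, -2]], D = diag(-2, 3), P⁻¹ = [[2, 5], [1, 2]].
C⁶ = P·diag(64, 729)·P⁻¹ = [[3389, 6650], [-1330, -2596]].
The requested entry is -2596.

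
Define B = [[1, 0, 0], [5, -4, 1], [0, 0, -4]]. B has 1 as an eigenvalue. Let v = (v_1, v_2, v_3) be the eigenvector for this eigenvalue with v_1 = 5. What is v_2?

5

B − 1I = [[0, 0, 0], [5, -5, 1], [0, 0, -5]].
Solving (B − 1I)v = 0 gives the eigenspace spanned by (5, 5, 0).
With v_1 = 5, v = (5, 5, 0), so v_2 = 5.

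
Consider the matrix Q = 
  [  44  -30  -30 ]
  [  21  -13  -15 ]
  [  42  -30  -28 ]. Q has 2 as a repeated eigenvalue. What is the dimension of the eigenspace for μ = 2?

Q − 2I = [[42, -30, -30], [21, -15, -15], [42, -30, -30]].
This matrix has rank 1, so its null space has dimension 3 − 1 = 2.

2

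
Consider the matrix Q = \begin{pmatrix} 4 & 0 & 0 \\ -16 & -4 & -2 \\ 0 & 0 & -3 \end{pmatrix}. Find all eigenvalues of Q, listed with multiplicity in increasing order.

Characteristic polynomial: p(r) = r^3 + 3r^2 - 16r - 48 = (r - 4)(r + 3)(r + 4).
Roots (with multiplicity): -4, -3, 4.

-4, -3, 4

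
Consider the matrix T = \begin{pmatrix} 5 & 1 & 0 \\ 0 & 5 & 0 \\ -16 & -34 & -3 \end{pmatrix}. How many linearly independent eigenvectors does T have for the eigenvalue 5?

T − 5I = [[0, 1, 0], [0, 0, 0], [-16, -34, -8]].
This matrix has rank 2, so its null space has dimension 3 − 2 = 1.

1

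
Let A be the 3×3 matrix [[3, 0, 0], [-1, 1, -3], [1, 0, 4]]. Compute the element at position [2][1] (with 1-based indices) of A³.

Characteristic polynomial: λ^3 - 8λ^2 + 19λ - 12 = (λ - 4)(λ - 3)(λ - 1), so the eigenvalues are 1, 3, 4.
λ=3: eigenvector (1, 1, -1).
λ=4: eigenvector (0, -1, 1).
λ=1: eigenvector (0, 1, 0).
P = [[1, 0, 0], [1, -1, 1], [-1, 1, 0]], D = diag(3, 4, 1), P⁻¹ = [[1, 0, 0], [1, 0, 1], [0, 1, 1]].
A³ = P·diag(27, 64, 1)·P⁻¹ = [[27, 0, 0], [-37, 1, -63], [37, 0, 64]].
The requested entry is -37.

-37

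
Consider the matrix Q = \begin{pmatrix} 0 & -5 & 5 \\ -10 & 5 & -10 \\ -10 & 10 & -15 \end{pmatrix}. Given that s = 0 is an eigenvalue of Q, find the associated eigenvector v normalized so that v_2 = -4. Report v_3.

Q = [[0, -5, 5], [-10, 5, -10], [-10, 10, -15]].
Solving (Q)v = 0 gives the eigenspace spanned by (2, -4, -4).
With v_2 = -4, v = (2, -4, -4), so v_3 = -4.

-4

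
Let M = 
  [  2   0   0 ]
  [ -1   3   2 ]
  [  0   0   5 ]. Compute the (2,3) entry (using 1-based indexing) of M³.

98

Characteristic polynomial: t^3 - 10t^2 + 31t - 30 = (t - 5)(t - 3)(t - 2), so the eigenvalues are 2, 3, 5.
t=2: eigenvector (1, 1, 0).
t=3: eigenvector (0, 1, 0).
t=5: eigenvector (0, 1, 1).
P = [[1, 0, 0], [1, 1, 1], [0, 0, 1]], D = diag(2, 3, 5), P⁻¹ = [[1, 0, 0], [-1, 1, -1], [0, 0, 1]].
M³ = P·diag(8, 27, 125)·P⁻¹ = [[8, 0, 0], [-19, 27, 98], [0, 0, 125]].
The requested entry is 98.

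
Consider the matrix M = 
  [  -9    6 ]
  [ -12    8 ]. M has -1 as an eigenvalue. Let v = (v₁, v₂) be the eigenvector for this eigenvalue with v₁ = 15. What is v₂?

M + 1I = [[-8, 6], [-12, 9]].
Solving (M + 1I)v = 0 gives the eigenspace spanned by (15, 20).
With v₁ = 15, v = (15, 20), so v₂ = 20.

20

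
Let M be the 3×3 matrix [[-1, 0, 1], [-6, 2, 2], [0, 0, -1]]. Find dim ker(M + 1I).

M + 1I = [[0, 0, 1], [-6, 3, 2], [0, 0, 0]].
This matrix has rank 2, so its null space has dimension 3 − 2 = 1.

1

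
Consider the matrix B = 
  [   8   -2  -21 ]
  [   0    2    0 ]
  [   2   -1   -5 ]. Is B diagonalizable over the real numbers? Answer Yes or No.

No

Characteristic polynomial: p(t) = t^3 - 5t^2 + 8t - 4 = (t - 2)^2(t - 1).
t = 2 has algebraic multiplicity 2; rank(B − 2I) = 2, so geometric multiplicity = 1.
Geometric multiplicity < algebraic multiplicity, so B is not diagonalizable.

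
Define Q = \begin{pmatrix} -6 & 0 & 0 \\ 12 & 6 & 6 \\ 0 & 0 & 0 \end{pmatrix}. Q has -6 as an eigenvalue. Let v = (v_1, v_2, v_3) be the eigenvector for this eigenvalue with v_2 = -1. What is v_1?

1

Q + 6I = [[0, 0, 0], [12, 12, 6], [0, 0, 6]].
Solving (Q + 6I)v = 0 gives the eigenspace spanned by (1, -1, 0).
With v_2 = -1, v = (1, -1, 0), so v_1 = 1.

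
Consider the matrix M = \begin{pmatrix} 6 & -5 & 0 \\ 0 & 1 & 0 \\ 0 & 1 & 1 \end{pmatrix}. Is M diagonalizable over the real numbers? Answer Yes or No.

No

Characteristic polynomial: p(λ) = λ^3 - 8λ^2 + 13λ - 6 = (λ - 6)(λ - 1)^2.
λ = 1 has algebraic multiplicity 2; rank(M − 1I) = 2, so geometric multiplicity = 1.
Geometric multiplicity < algebraic multiplicity, so M is not diagonalizable.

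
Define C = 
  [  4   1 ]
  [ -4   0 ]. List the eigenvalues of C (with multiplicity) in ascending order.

2, 2

Characteristic polynomial: p(r) = r^2 - 4r + 4 = (r - 2)^2.
Roots (with multiplicity): 2, 2.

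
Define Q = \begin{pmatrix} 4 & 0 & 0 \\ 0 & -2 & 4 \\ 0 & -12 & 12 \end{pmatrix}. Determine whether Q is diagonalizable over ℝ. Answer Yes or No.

Yes

Characteristic polynomial: p(t) = t^3 - 14t^2 + 64t - 96 = (t - 6)(t - 4)^2.
t = 4 has algebraic multiplicity 2; rank(Q − 4I) = 1, so geometric multiplicity = 2.
Every eigenvalue has geometric = algebraic multiplicity, so Q is diagonalizable.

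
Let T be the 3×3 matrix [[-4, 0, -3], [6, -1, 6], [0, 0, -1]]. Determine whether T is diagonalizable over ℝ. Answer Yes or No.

Characteristic polynomial: p(s) = s^3 + 6s^2 + 9s + 4 = (s + 1)^2(s + 4).
s = -1 has algebraic multiplicity 2; rank(T + 1I) = 1, so geometric multiplicity = 2.
Every eigenvalue has geometric = algebraic multiplicity, so T is diagonalizable.

Yes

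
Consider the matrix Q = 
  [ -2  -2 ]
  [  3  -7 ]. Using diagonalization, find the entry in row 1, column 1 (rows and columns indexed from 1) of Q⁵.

3178

Characteristic polynomial: r^2 + 9r + 20 = (r + 4)(r + 5), so the eigenvalues are -5, -4.
r=-4: eigenvector (1, 1).
r=-5: eigenvector (-2, -3).
P = [[1, -2], [1, -3]], D = diag(-4, -5), P⁻¹ = [[3, -2], [1, -1]].
Q⁵ = P·diag(-1024, -3125)·P⁻¹ = [[3178, -4202], [6303, -7327]].
The requested entry is 3178.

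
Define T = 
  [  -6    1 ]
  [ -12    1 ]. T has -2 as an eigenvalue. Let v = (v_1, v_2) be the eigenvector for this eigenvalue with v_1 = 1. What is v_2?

4

T + 2I = [[-4, 1], [-12, 3]].
Solving (T + 2I)v = 0 gives the eigenspace spanned by (1, 4).
With v_1 = 1, v = (1, 4), so v_2 = 4.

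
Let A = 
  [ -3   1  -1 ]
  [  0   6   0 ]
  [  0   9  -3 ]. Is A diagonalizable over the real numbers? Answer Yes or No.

No

Characteristic polynomial: p(μ) = μ^3 - 27μ - 54 = (μ - 6)(μ + 3)^2.
μ = -3 has algebraic multiplicity 2; rank(A + 3I) = 2, so geometric multiplicity = 1.
Geometric multiplicity < algebraic multiplicity, so A is not diagonalizable.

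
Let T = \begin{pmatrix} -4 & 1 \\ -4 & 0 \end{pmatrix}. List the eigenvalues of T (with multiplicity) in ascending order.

-2, -2

Characteristic polynomial: p(s) = s^2 + 4s + 4 = (s + 2)^2.
Roots (with multiplicity): -2, -2.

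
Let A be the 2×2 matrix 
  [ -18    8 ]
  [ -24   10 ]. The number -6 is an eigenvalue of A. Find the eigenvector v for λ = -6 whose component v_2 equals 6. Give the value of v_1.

A + 6I = [[-12, 8], [-24, 16]].
Solving (A + 6I)v = 0 gives the eigenspace spanned by (4, 6).
With v_2 = 6, v = (4, 6), so v_1 = 4.

4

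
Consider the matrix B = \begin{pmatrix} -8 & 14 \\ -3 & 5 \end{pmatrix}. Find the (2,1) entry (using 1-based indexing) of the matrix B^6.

189

Characteristic polynomial: t^2 + 3t + 2 = (t + 1)(t + 2), so the eigenvalues are -2, -1.
t=-1: eigenvector (2, 1).
t=-2: eigenvector (7, 3).
P = [[2, 7], [1, 3]], D = diag(-1, -2), P⁻¹ = [[-3, 7], [1, -2]].
B⁶ = P·diag(1, 64)·P⁻¹ = [[442, -882], [189, -377]].
The requested entry is 189.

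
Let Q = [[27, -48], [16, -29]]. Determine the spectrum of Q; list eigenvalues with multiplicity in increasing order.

Characteristic polynomial: p(s) = s^2 + 2s - 15 = (s - 3)(s + 5).
Roots (with multiplicity): -5, 3.

-5, 3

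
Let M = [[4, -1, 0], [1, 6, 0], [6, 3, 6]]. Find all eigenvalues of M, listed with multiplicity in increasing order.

5, 5, 6

Characteristic polynomial: p(s) = s^3 - 16s^2 + 85s - 150 = (s - 6)(s - 5)^2.
Roots (with multiplicity): 5, 5, 6.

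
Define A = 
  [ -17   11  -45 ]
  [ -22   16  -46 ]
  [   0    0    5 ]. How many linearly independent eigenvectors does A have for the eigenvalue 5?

1

A − 5I = [[-22, 11, -45], [-22, 11, -46], [0, 0, 0]].
This matrix has rank 2, so its null space has dimension 3 − 2 = 1.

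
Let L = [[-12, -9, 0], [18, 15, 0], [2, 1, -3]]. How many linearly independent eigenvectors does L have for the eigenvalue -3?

L + 3I = [[-9, -9, 0], [18, 18, 0], [2, 1, 0]].
This matrix has rank 2, so its null space has dimension 3 − 2 = 1.

1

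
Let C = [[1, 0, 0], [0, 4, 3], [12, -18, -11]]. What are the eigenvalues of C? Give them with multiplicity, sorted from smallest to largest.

Characteristic polynomial: p(r) = r^3 + 6r^2 + 3r - 10 = (r - 1)(r + 2)(r + 5).
Roots (with multiplicity): -5, -2, 1.

-5, -2, 1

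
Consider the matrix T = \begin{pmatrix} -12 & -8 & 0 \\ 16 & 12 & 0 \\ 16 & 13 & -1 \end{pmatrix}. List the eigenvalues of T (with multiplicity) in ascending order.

Characteristic polynomial: p(s) = s^3 + s^2 - 16s - 16 = (s - 4)(s + 1)(s + 4).
Roots (with multiplicity): -4, -1, 4.

-4, -1, 4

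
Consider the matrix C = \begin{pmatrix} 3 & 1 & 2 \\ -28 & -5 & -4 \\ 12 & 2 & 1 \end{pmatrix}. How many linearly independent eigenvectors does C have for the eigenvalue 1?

C − 1I = [[2, 1, 2], [-28, -6, -4], [12, 2, 0]].
This matrix has rank 2, so its null space has dimension 3 − 2 = 1.

1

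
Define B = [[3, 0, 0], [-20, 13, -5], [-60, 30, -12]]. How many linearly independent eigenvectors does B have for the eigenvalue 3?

2

B − 3I = [[0, 0, 0], [-20, 10, -5], [-60, 30, -15]].
This matrix has rank 1, so its null space has dimension 3 − 1 = 2.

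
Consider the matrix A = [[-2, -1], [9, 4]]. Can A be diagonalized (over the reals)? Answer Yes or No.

Characteristic polynomial: p(λ) = λ^2 - 2λ + 1 = (λ - 1)^2.
λ = 1 has algebraic multiplicity 2; rank(A − 1I) = 1, so geometric multiplicity = 1.
Geometric multiplicity < algebraic multiplicity, so A is not diagonalizable.

No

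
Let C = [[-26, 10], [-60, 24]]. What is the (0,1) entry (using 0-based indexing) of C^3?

Characteristic polynomial: t^2 + 2t - 24 = (t - 4)(t + 6), so the eigenvalues are -6, 4.
t=4: eigenvector (1, 3).
t=-6: eigenvector (-1, -2).
P = [[1, -1], [3, -2]], D = diag(4, -6), P⁻¹ = [[-2, 1], [-3, 1]].
C³ = P·diag(64, -216)·P⁻¹ = [[-776, 280], [-1680, 624]].
The requested entry is 280.

280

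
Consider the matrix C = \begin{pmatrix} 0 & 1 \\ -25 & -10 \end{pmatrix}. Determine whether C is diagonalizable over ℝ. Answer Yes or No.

No

Characteristic polynomial: p(t) = t^2 + 10t + 25 = (t + 5)^2.
t = -5 has algebraic multiplicity 2; rank(C + 5I) = 1, so geometric multiplicity = 1.
Geometric multiplicity < algebraic multiplicity, so C is not diagonalizable.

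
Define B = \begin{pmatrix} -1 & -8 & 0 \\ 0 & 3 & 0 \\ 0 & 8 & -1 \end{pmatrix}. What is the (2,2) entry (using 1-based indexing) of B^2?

Characteristic polynomial: λ^3 - λ^2 - 5λ - 3 = (λ - 3)(λ + 1)^2, so the eigenvalues are -1, -1, 3.
λ=-1: eigenvector (1, 0, -1).
λ=3: eigenvector (-2, 1, 2).
λ=-1: eigenvector (0, 0, 1).
P = [[1, -2, 0], [0, 1, 0], [-1, 2, 1]], D = diag(-1, 3, -1), P⁻¹ = [[1, 2, 0], [0, 1, 0], [1, 0, 1]].
B² = P·diag(1, 9, 1)·P⁻¹ = [[1, -16, 0], [0, 9, 0], [0, 16, 1]].
The requested entry is 9.

9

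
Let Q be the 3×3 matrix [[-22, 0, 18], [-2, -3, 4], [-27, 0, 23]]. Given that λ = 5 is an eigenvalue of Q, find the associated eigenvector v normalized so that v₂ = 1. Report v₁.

Q − 5I = [[-27, 0, 18], [-2, -8, 4], [-27, 0, 18]].
Solving (Q − 5I)v = 0 gives the eigenspace spanned by (2, 1, 3).
With v₂ = 1, v = (2, 1, 3), so v₁ = 2.

2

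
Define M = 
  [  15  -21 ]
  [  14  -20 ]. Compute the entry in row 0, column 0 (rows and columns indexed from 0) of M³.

Characteristic polynomial: t^2 + 5t - 6 = (t - 1)(t + 6), so the eigenvalues are -6, 1.
t=-6: eigenvector (1, 1).
t=1: eigenvector (3, 2).
P = [[1, 3], [1, 2]], D = diag(-6, 1), P⁻¹ = [[-2, 3], [1, -1]].
M³ = P·diag(-216, 1)·P⁻¹ = [[435, -651], [434, -650]].
The requested entry is 435.

435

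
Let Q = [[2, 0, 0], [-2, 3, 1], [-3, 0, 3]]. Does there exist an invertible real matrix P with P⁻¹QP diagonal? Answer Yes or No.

Characteristic polynomial: p(t) = t^3 - 8t^2 + 21t - 18 = (t - 3)^2(t - 2).
t = 3 has algebraic multiplicity 2; rank(Q − 3I) = 2, so geometric multiplicity = 1.
Geometric multiplicity < algebraic multiplicity, so Q is not diagonalizable.

No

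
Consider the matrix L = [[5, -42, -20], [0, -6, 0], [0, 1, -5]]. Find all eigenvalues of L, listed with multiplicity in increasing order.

Characteristic polynomial: p(t) = t^3 + 6t^2 - 25t - 150 = (t - 5)(t + 5)(t + 6).
Roots (with multiplicity): -6, -5, 5.

-6, -5, 5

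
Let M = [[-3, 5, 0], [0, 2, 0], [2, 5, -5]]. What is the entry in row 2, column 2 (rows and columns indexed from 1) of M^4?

Characteristic polynomial: s^3 + 6s^2 - s - 30 = (s - 2)(s + 3)(s + 5), so the eigenvalues are -5, -3, 2.
s=-3: eigenvector (1, 0, 1).
s=2: eigenvector (1, 1, 1).
s=-5: eigenvector (0, 0, 1).
P = [[1, 1, 0], [0, 1, 0], [1, 1, 1]], D = diag(-3, 2, -5), P⁻¹ = [[1, -1, 0], [0, 1, 0], [-1, 0, 1]].
M⁴ = P·diag(81, 16, 625)·P⁻¹ = [[81, -65, 0], [0, 16, 0], [-544, -65, 625]].
The requested entry is 16.

16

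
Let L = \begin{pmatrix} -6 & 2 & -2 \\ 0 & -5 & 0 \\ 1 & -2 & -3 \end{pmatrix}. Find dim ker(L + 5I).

L + 5I = [[-1, 2, -2], [0, 0, 0], [1, -2, 2]].
This matrix has rank 1, so its null space has dimension 3 − 1 = 2.

2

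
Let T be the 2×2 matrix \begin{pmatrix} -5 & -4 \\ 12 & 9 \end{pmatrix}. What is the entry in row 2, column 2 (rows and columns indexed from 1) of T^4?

321

Characteristic polynomial: μ^2 - 4μ + 3 = (μ - 3)(μ - 1), so the eigenvalues are 1, 3.
μ=3: eigenvector (1, -2).
μ=1: eigenvector (2, -3).
P = [[1, 2], [-2, -3]], D = diag(3, 1), P⁻¹ = [[-3, -2], [2, 1]].
T⁴ = P·diag(81, 1)·P⁻¹ = [[-239, -160], [480, 321]].
The requested entry is 321.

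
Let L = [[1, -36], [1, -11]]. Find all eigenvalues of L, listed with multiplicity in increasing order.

Characteristic polynomial: p(s) = s^2 + 10s + 25 = (s + 5)^2.
Roots (with multiplicity): -5, -5.

-5, -5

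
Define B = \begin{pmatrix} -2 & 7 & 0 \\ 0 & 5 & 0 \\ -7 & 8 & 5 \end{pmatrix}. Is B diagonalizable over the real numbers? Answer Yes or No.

No

Characteristic polynomial: p(r) = r^3 - 8r^2 + 5r + 50 = (r - 5)^2(r + 2).
r = 5 has algebraic multiplicity 2; rank(B − 5I) = 2, so geometric multiplicity = 1.
Geometric multiplicity < algebraic multiplicity, so B is not diagonalizable.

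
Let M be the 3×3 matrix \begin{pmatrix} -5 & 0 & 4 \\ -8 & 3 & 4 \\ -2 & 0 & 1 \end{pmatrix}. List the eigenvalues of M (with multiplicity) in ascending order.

Characteristic polynomial: p(μ) = μ^3 + μ^2 - 9μ - 9 = (μ - 3)(μ + 1)(μ + 3).
Roots (with multiplicity): -3, -1, 3.

-3, -1, 3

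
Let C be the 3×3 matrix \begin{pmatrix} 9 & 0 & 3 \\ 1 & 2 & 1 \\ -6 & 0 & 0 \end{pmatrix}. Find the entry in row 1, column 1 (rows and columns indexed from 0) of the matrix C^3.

8

Characteristic polynomial: r^3 - 11r^2 + 36r - 36 = (r - 6)(r - 3)(r - 2), so the eigenvalues are 2, 3, 6.
r=3: eigenvector (-1, 1, 2).
r=2: eigenvector (0, 1, 0).
r=6: eigenvector (-1, 0, 1).
P = [[-1, 0, -1], [1, 1, 0], [2, 0, 1]], D = diag(3, 2, 6), P⁻¹ = [[1, 0, 1], [-1, 1, -1], [-2, 0, -1]].
C³ = P·diag(27, 8, 216)·P⁻¹ = [[405, 0, 189], [19, 8, 19], [-378, 0, -162]].
The requested entry is 8.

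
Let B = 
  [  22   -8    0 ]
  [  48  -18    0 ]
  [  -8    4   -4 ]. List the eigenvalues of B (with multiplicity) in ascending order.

-4, -2, 6

Characteristic polynomial: p(r) = r^3 - 28r - 48 = (r - 6)(r + 2)(r + 4).
Roots (with multiplicity): -4, -2, 6.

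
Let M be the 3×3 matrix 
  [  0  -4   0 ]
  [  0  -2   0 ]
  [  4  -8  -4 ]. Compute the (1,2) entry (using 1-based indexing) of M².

8

Characteristic polynomial: r^3 + 6r^2 + 8r = r(r + 2)(r + 4), so the eigenvalues are -4, -2, 0.
r=-2: eigenvector (2, 1, 0).
r=0: eigenvector (1, 0, 1).
r=-4: eigenvector (0, 0, 1).
P = [[2, 1, 0], [1, 0, 0], [0, 1, 1]], D = diag(-2, 0, -4), P⁻¹ = [[0, 1, 0], [1, -2, 0], [-1, 2, 1]].
M² = P·diag(4, 0, 16)·P⁻¹ = [[0, 8, 0], [0, 4, 0], [-16, 32, 16]].
The requested entry is 8.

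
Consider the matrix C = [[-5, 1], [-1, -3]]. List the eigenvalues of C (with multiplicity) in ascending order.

Characteristic polynomial: p(t) = t^2 + 8t + 16 = (t + 4)^2.
Roots (with multiplicity): -4, -4.

-4, -4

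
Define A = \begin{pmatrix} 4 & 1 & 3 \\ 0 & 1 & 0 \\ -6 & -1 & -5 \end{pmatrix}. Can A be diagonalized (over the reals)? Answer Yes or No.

No

Characteristic polynomial: p(t) = t^3 - 3t + 2 = (t - 1)^2(t + 2).
t = 1 has algebraic multiplicity 2; rank(A − 1I) = 2, so geometric multiplicity = 1.
Geometric multiplicity < algebraic multiplicity, so A is not diagonalizable.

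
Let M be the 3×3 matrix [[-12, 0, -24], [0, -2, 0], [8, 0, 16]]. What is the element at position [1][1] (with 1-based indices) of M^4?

-768

Characteristic polynomial: μ^3 - 2μ^2 - 8μ = μ(μ - 4)(μ + 2), so the eigenvalues are -2, 0, 4.
μ=4: eigenvector (-3, 0, 2).
μ=-2: eigenvector (0, 1, 0).
μ=0: eigenvector (-2, 0, 1).
P = [[-3, 0, -2], [0, 1, 0], [2, 0, 1]], D = diag(4, -2, 0), P⁻¹ = [[1, 0, 2], [0, 1, 0], [-2, 0, -3]].
M⁴ = P·diag(256, 16, 0)·P⁻¹ = [[-768, 0, -1536], [0, 16, 0], [512, 0, 1024]].
The requested entry is -768.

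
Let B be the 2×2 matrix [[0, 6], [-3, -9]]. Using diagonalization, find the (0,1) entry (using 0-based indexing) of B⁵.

Characteristic polynomial: r^2 + 9r + 18 = (r + 3)(r + 6), so the eigenvalues are -6, -3.
r=-3: eigenvector (2, -1).
r=-6: eigenvector (-1, 1).
P = [[2, -1], [-1, 1]], D = diag(-3, -6), P⁻¹ = [[1, 1], [1, 2]].
B⁵ = P·diag(-243, -7776)·P⁻¹ = [[7290, 15066], [-7533, -15309]].
The requested entry is 15066.

15066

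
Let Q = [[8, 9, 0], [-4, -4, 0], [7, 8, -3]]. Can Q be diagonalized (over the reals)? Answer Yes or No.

Characteristic polynomial: p(λ) = λ^3 - λ^2 - 8λ + 12 = (λ - 2)^2(λ + 3).
λ = 2 has algebraic multiplicity 2; rank(Q − 2I) = 2, so geometric multiplicity = 1.
Geometric multiplicity < algebraic multiplicity, so Q is not diagonalizable.

No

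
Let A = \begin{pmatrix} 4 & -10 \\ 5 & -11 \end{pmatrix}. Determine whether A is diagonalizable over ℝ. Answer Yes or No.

Yes

Characteristic polynomial: p(r) = r^2 + 7r + 6 = (r + 1)(r + 6).
All 2 eigenvalues are distinct, so A is diagonalizable.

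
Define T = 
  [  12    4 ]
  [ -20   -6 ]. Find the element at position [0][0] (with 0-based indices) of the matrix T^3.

288

Characteristic polynomial: s^2 - 6s + 8 = (s - 4)(s - 2), so the eigenvalues are 2, 4.
s=2: eigenvector (-2, 5).
s=4: eigenvector (1, -2).
P = [[-2, 1], [5, -2]], D = diag(2, 4), P⁻¹ = [[2, 1], [5, 2]].
T³ = P·diag(8, 64)·P⁻¹ = [[288, 112], [-560, -216]].
The requested entry is 288.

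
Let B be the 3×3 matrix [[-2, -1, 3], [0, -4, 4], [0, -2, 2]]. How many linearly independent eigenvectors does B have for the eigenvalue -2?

B + 2I = [[0, -1, 3], [0, -2, 4], [0, -2, 4]].
This matrix has rank 2, so its null space has dimension 3 − 2 = 1.

1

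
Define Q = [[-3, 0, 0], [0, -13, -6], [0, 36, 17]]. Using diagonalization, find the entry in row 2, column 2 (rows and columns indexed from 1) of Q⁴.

Characteristic polynomial: μ^3 - μ^2 - 17μ - 15 = (μ - 5)(μ + 1)(μ + 3), so the eigenvalues are -3, -1, 5.
μ=-3: eigenvector (1, 0, 0).
μ=-1: eigenvector (0, 1, -2).
μ=5: eigenvector (0, -1, 3).
P = [[1, 0, 0], [0, 1, -1], [0, -2, 3]], D = diag(-3, -1, 5), P⁻¹ = [[1, 0, 0], [0, 3, 1], [0, 2, 1]].
Q⁴ = P·diag(81, 1, 625)·P⁻¹ = [[81, 0, 0], [0, -1247, -624], [0, 3744, 1873]].
The requested entry is -1247.

-1247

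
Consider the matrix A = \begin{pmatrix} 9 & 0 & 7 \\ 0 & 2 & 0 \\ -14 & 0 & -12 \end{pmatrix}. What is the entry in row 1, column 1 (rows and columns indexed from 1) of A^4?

-593

Characteristic polynomial: μ^3 + μ^2 - 16μ + 20 = (μ - 2)^2(μ + 5), so the eigenvalues are -5, 2, 2.
μ=-5: eigenvector (1, 0, -2).
μ=2: eigenvector (0, 1, 0).
μ=2: eigenvector (1, 0, -1).
P = [[1, 0, 1], [0, 1, 0], [-2, 0, -1]], D = diag(-5, 2, 2), P⁻¹ = [[-1, 0, -1], [0, 1, 0], [2, 0, 1]].
A⁴ = P·diag(625, 16, 16)·P⁻¹ = [[-593, 0, -609], [0, 16, 0], [1218, 0, 1234]].
The requested entry is -593.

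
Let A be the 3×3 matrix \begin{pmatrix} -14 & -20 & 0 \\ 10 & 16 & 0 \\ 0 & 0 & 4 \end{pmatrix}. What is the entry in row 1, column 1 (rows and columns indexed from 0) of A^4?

Characteristic polynomial: s^3 - 6s^2 - 16s + 96 = (s - 6)(s - 4)(s + 4), so the eigenvalues are -4, 4, 6.
s=4: eigenvector (0, 0, 1).
s=6: eigenvector (-1, 1, 0).
s=-4: eigenvector (2, -1, 0).
P = [[0, -1, 2], [0, 1, -1], [1, 0, 0]], D = diag(4, 6, -4), P⁻¹ = [[0, 0, 1], [1, 2, 0], [1, 1, 0]].
A⁴ = P·diag(256, 1296, 256)·P⁻¹ = [[-784, -2080, 0], [1040, 2336, 0], [0, 0, 256]].
The requested entry is 2336.

2336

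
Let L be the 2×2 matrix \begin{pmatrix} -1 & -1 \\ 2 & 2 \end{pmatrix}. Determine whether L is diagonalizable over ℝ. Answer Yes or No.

Characteristic polynomial: p(μ) = μ^2 - μ = μ(μ - 1).
All 2 eigenvalues are distinct, so L is diagonalizable.

Yes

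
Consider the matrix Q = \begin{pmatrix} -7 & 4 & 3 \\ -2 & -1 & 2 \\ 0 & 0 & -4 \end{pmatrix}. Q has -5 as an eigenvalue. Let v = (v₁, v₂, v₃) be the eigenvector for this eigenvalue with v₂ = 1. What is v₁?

2

Q + 5I = [[-2, 4, 3], [-2, 4, 2], [0, 0, 1]].
Solving (Q + 5I)v = 0 gives the eigenspace spanned by (2, 1, 0).
With v₂ = 1, v = (2, 1, 0), so v₁ = 2.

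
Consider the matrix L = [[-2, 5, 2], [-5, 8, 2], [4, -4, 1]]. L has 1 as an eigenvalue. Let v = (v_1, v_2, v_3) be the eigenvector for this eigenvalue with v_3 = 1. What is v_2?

-1

L − 1I = [[-3, 5, 2], [-5, 7, 2], [4, -4, 0]].
Solving (L − 1I)v = 0 gives the eigenspace spanned by (-1, -1, 1).
With v_3 = 1, v = (-1, -1, 1), so v_2 = -1.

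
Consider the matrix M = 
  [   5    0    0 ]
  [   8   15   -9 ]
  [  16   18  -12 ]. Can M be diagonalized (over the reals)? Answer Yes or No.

Characteristic polynomial: p(μ) = μ^3 - 8μ^2 - 3μ + 90 = (μ - 6)(μ - 5)(μ + 3).
All 3 eigenvalues are distinct, so M is diagonalizable.

Yes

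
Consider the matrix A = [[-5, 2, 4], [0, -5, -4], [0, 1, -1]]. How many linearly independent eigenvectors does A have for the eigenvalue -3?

A + 3I = [[-2, 2, 4], [0, -2, -4], [0, 1, 2]].
This matrix has rank 2, so its null space has dimension 3 − 2 = 1.

1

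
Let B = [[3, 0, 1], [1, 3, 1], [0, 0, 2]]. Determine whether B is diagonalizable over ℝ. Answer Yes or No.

Characteristic polynomial: p(r) = r^3 - 8r^2 + 21r - 18 = (r - 3)^2(r - 2).
r = 3 has algebraic multiplicity 2; rank(B − 3I) = 2, so geometric multiplicity = 1.
Geometric multiplicity < algebraic multiplicity, so B is not diagonalizable.

No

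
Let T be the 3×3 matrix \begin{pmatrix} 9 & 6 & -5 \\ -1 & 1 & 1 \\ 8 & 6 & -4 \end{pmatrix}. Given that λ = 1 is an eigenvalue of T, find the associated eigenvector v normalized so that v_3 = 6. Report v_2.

-3

T − 1I = [[8, 6, -5], [-1, 0, 1], [8, 6, -5]].
Solving (T − 1I)v = 0 gives the eigenspace spanned by (6, -3, 6).
With v_3 = 6, v = (6, -3, 6), so v_2 = -3.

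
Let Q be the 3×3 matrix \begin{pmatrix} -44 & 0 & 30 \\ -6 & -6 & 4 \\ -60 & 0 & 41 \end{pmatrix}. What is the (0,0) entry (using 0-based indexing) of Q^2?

Characteristic polynomial: λ^3 + 9λ^2 + 14λ - 24 = (λ - 1)(λ + 4)(λ + 6), so the eigenvalues are -6, -4, 1.
λ=-4: eigenvector (-3, 1, -4).
λ=-6: eigenvector (0, 1, 0).
λ=1: eigenvector (-2, 0, -3).
P = [[-3, 0, -2], [1, 1, 0], [-4, 0, -3]], D = diag(-4, -6, 1), P⁻¹ = [[-3, 0, 2], [3, 1, -2], [4, 0, -3]].
Q² = P·diag(16, 36, 1)·P⁻¹ = [[136, 0, -90], [60, 36, -40], [180, 0, -119]].
The requested entry is 136.

136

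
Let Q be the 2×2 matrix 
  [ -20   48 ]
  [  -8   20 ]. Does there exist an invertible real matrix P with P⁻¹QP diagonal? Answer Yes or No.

Characteristic polynomial: p(t) = t^2 - 16 = (t - 4)(t + 4).
All 2 eigenvalues are distinct, so Q is diagonalizable.

Yes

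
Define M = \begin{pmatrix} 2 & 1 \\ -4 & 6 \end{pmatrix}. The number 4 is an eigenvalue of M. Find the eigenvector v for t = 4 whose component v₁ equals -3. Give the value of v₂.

M − 4I = [[-2, 1], [-4, 2]].
Solving (M − 4I)v = 0 gives the eigenspace spanned by (-3, -6).
With v₁ = -3, v = (-3, -6), so v₂ = -6.

-6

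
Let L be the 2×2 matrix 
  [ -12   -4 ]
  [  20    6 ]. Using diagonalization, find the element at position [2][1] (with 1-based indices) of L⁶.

Characteristic polynomial: s^2 + 6s + 8 = (s + 2)(s + 4), so the eigenvalues are -4, -2.
s=-4: eigenvector (-1, 2).
s=-2: eigenvector (2, -5).
P = [[-1, 2], [2, -5]], D = diag(-4, -2), P⁻¹ = [[-5, -2], [-2, -1]].
L⁶ = P·diag(4096, 64)·P⁻¹ = [[20224, 8064], [-40320, -16064]].
The requested entry is -40320.

-40320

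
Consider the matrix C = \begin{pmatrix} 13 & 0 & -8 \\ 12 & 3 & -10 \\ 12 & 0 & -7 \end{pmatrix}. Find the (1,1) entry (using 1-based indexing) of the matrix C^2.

Characteristic polynomial: t^3 - 9t^2 + 23t - 15 = (t - 5)(t - 3)(t - 1), so the eigenvalues are 1, 3, 5.
t=5: eigenvector (1, 1, 1).
t=3: eigenvector (0, 1, 0).
t=1: eigenvector (2, 3, 3).
P = [[1, 0, 2], [1, 1, 3], [1, 0, 3]], D = diag(5, 3, 1), P⁻¹ = [[3, 0, -2], [0, 1, -1], [-1, 0, 1]].
C² = P·diag(25, 9, 1)·P⁻¹ = [[73, 0, -48], [72, 9, -56], [72, 0, -47]].
The requested entry is 73.

73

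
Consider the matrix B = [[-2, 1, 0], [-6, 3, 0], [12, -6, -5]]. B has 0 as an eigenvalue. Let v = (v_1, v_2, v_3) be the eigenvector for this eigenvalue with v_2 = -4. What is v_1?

B = [[-2, 1, 0], [-6, 3, 0], [12, -6, -5]].
Solving (B)v = 0 gives the eigenspace spanned by (-2, -4, 0).
With v_2 = -4, v = (-2, -4, 0), so v_1 = -2.

-2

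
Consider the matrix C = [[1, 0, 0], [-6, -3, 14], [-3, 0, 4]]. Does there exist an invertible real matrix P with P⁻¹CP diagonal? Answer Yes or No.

Characteristic polynomial: p(s) = s^3 - 2s^2 - 11s + 12 = (s - 4)(s - 1)(s + 3).
All 3 eigenvalues are distinct, so C is diagonalizable.

Yes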